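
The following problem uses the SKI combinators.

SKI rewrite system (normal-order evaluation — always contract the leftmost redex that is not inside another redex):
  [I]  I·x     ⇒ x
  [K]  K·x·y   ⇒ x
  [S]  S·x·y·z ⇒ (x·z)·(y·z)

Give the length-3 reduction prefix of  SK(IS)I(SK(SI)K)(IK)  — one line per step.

  start: SK(IS)I(SK(SI)K)(IK)
  step 1: KI(ISI)(SK(SI)K)(IK)
  step 2: I(SK(SI)K)(IK)
  step 3: SK(SI)K(IK)

Answer: after 3 steps: SK(SI)K(IK)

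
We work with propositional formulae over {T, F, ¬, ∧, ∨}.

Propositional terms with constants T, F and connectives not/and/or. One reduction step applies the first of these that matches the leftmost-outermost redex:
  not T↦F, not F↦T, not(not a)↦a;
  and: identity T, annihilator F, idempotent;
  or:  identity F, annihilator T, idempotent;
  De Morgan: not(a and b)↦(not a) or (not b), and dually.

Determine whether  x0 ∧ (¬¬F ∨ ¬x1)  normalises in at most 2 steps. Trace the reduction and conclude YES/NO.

  start: x0 ∧ (¬¬F ∨ ¬x1)
  step 1: x0 ∧ (F ∨ ¬x1)
  step 2: x0 ∧ ¬x1

Answer: YES — reaches normal form x0 ∧ ¬x1 in 2 ≤ 2 steps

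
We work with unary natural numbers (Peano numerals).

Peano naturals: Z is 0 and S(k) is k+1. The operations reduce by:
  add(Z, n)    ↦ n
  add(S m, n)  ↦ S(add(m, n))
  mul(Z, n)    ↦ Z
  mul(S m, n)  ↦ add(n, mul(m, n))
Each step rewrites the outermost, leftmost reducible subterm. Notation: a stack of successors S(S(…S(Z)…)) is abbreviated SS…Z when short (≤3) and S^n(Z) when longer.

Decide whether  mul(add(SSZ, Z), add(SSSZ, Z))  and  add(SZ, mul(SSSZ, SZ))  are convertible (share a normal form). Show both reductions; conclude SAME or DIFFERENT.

Answer: DIFFERENT — A ⇓ S^6(Z), B ⇓ S^4(Z)

Reduction:
Term A:
  start: mul(add(SSZ, Z), add(SSSZ, Z))
  [1] mul(S(add(SZ, Z)), add(SSSZ, Z))
  [2] add(add(SSSZ, Z), mul(add(SZ, Z), add(SSSZ, Z)))
  [3] add(S(add(SSZ, Z)), mul(add(SZ, Z), add(SSSZ, Z)))
  [4] S(add(add(SSZ, Z), mul(add(SZ, Z), add(SSSZ, Z))))
  [5] S(add(S(add(SZ, Z)), mul(add(SZ, Z), add(SSSZ, Z))))
  [6] S(S(add(add(SZ, Z), mul(add(SZ, Z), add(SSSZ, Z)))))
  [7] S(S(add(S(add(Z, Z)), mul(add(SZ, Z), add(SSSZ, Z)))))
  [8] S(S(S(add(add(Z, Z), mul(add(SZ, Z), add(SSSZ, Z))))))
  [9] S(S(S(add(Z, mul(add(SZ, Z), add(SSSZ, Z))))))
  [10] S(S(S(mul(add(SZ, Z), add(SSSZ, Z)))))
  [11] S(S(S(mul(S(add(Z, Z)), add(SSSZ, Z)))))
  [12] S(S(S(add(add(SSSZ, Z), mul(add(Z, Z), add(SSSZ, Z))))))
  [13] S(S(S(add(S(add(SSZ, Z)), mul(add(Z, Z), add(SSSZ, Z))))))
  [14] S(S(S(S(add(add(SSZ, Z), mul(add(Z, Z), add(SSSZ, Z)))))))
  [15] S(S(S(S(add(S(add(SZ, Z)), mul(add(Z, Z), add(SSSZ, Z)))))))
  [16] S(S(S(S(S(add(add(SZ, Z), mul(add(Z, Z), add(SSSZ, Z))))))))
  [17] S(S(S(S(S(add(S(add(Z, Z)), mul(add(Z, Z), add(SSSZ, Z))))))))
  [18] S(S(S(S(S(S(add(add(Z, Z), mul(add(Z, Z), add(SSSZ, Z)))))))))
  [19] S(S(S(S(S(S(add(Z, mul(add(Z, Z), add(SSSZ, Z)))))))))
  [20] S(S(S(S(S(S(mul(add(Z, Z), add(SSSZ, Z))))))))
  [21] S(S(S(S(S(S(mul(Z, add(SSSZ, Z))))))))
  [22] S^6(Z)

Term B:
  start: add(SZ, mul(SSSZ, SZ))
  [1] S(add(Z, mul(SSSZ, SZ)))
  [2] S(mul(SSSZ, SZ))
  [3] S(add(SZ, mul(SSZ, SZ)))
  [4] S(S(add(Z, mul(SSZ, SZ))))
  [5] S(S(mul(SSZ, SZ)))
  [6] S(S(add(SZ, mul(SZ, SZ))))
  [7] S(S(S(add(Z, mul(SZ, SZ)))))
  [8] S(S(S(mul(SZ, SZ))))
  [9] S(S(S(add(SZ, mul(Z, SZ)))))
  [10] S(S(S(S(add(Z, mul(Z, SZ))))))
  [11] S(S(S(S(mul(Z, SZ)))))
  [12] S^4(Z)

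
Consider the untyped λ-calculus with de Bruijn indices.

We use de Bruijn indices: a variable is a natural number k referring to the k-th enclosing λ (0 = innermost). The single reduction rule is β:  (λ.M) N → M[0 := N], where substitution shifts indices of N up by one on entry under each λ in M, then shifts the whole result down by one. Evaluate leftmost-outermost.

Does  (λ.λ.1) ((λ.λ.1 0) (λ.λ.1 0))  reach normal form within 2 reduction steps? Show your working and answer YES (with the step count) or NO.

Answer: NO — after 2 steps the term is λ.λ.(λ.λ.1 0) 0, not yet normal

Working:
  start: (λ.λ.1) ((λ.λ.1 0) (λ.λ.1 0))
  [1] λ.(λ.λ.1 0) (λ.λ.1 0)
  [2] λ.λ.(λ.λ.1 0) 0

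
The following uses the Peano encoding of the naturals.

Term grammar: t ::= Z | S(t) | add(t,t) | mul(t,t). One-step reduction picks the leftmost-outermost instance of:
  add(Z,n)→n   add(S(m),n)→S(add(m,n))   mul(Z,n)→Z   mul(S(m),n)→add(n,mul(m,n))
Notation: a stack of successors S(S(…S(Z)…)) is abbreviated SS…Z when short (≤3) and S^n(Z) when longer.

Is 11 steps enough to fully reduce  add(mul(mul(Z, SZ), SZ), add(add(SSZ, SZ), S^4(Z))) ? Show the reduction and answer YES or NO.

Answer: YES — reaches normal form S^7(Z) in 10 ≤ 11 steps

Derivation:
  start: add(mul(mul(Z, SZ), SZ), add(add(SSZ, SZ), S^4(Z)))
  →1  add(mul(Z, SZ), add(add(SSZ, SZ), S^4(Z)))
  →2  add(Z, add(add(SSZ, SZ), S^4(Z)))
  →3  add(add(SSZ, SZ), S^4(Z))
  →4  add(S(add(SZ, SZ)), S^4(Z))
  →5  S(add(add(SZ, SZ), S^4(Z)))
  →6  S(add(S(add(Z, SZ)), S^4(Z)))
  →7  S(S(add(add(Z, SZ), S^4(Z))))
  →8  S(S(add(SZ, S^4(Z))))
  →9  S(S(S(add(Z, S^4(Z)))))
  →10  S^7(Z)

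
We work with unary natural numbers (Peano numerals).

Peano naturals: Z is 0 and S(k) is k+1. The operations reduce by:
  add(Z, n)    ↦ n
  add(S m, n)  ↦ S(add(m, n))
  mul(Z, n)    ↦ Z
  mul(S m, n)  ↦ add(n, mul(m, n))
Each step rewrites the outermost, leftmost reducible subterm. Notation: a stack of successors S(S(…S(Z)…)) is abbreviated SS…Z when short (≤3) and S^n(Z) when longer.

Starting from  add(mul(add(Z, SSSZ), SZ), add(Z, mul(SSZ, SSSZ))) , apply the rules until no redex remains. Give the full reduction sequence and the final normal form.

Answer: normal form = S^9(Z)  (in 27 steps)

Reduction:
  start: add(mul(add(Z, SSSZ), SZ), add(Z, mul(SSZ, SSSZ)))
  [1] add(mul(SSSZ, SZ), add(Z, mul(SSZ, SSSZ)))
  [2] add(add(SZ, mul(SSZ, SZ)), add(Z, mul(SSZ, SSSZ)))
  [3] add(S(add(Z, mul(SSZ, SZ))), add(Z, mul(SSZ, SSSZ)))
  [4] S(add(add(Z, mul(SSZ, SZ)), add(Z, mul(SSZ, SSSZ))))
  [5] S(add(mul(SSZ, SZ), add(Z, mul(SSZ, SSSZ))))
  [6] S(add(add(SZ, mul(SZ, SZ)), add(Z, mul(SSZ, SSSZ))))
  [7] S(add(S(add(Z, mul(SZ, SZ))), add(Z, mul(SSZ, SSSZ))))
  [8] S(S(add(add(Z, mul(SZ, SZ)), add(Z, mul(SSZ, SSSZ)))))
  [9] S(S(add(mul(SZ, SZ), add(Z, mul(SSZ, SSSZ)))))
  [10] S(S(add(add(SZ, mul(Z, SZ)), add(Z, mul(SSZ, SSSZ)))))
  [11] S(S(add(S(add(Z, mul(Z, SZ))), add(Z, mul(SSZ, SSSZ)))))
  [12] S(S(S(add(add(Z, mul(Z, SZ)), add(Z, mul(SSZ, SSSZ))))))
  [13] S(S(S(add(mul(Z, SZ), add(Z, mul(SSZ, SSSZ))))))
  [14] S(S(S(add(Z, add(Z, mul(SSZ, SSSZ))))))
  [15] S(S(S(add(Z, mul(SSZ, SSSZ)))))
  [16] S(S(S(mul(SSZ, SSSZ))))
  [17] S(S(S(add(SSSZ, mul(SZ, SSSZ)))))
  [18] S(S(S(S(add(SSZ, mul(SZ, SSSZ))))))
  [19] S(S(S(S(S(add(SZ, mul(SZ, SSSZ)))))))
  [20] S(S(S(S(S(S(add(Z, mul(SZ, SSSZ))))))))
  [21] S(S(S(S(S(S(mul(SZ, SSSZ)))))))
  [22] S(S(S(S(S(S(add(SSSZ, mul(Z, SSSZ))))))))
  [23] S(S(S(S(S(S(S(add(SSZ, mul(Z, SSSZ)))))))))
  [24] S(S(S(S(S(S(S(S(add(SZ, mul(Z, SSSZ))))))))))
  [25] S(S(S(S(S(S(S(S(S(add(Z, mul(Z, SSSZ)))))))))))
  [26] S(S(S(S(S(S(S(S(S(mul(Z, SSSZ))))))))))
  [27] S^9(Z)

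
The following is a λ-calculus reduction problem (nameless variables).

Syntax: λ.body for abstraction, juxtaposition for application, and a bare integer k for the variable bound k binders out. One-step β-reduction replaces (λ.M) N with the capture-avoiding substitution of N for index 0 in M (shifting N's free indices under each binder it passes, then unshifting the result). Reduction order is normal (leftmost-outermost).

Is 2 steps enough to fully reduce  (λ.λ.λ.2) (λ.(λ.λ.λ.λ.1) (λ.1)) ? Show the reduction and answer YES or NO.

  start: (λ.λ.λ.2) (λ.(λ.λ.λ.λ.1) (λ.1))
  →1  λ.λ.λ.(λ.λ.λ.λ.1) (λ.1)
  →2  λ.λ.λ.λ.λ.λ.1

Answer: YES — reaches normal form λ.λ.λ.λ.λ.λ.1 in 2 ≤ 2 steps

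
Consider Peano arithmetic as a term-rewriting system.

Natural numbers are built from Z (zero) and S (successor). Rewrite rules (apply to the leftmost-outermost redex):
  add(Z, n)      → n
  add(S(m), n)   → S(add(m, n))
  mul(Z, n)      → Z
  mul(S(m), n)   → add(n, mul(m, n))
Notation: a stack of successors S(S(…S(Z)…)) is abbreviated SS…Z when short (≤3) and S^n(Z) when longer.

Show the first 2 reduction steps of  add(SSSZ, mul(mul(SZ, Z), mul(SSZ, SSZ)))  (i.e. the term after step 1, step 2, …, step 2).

  start: add(SSSZ, mul(mul(SZ, Z), mul(SSZ, SSZ)))
  [1] S(add(SSZ, mul(mul(SZ, Z), mul(SSZ, SSZ))))
  [2] S(S(add(SZ, mul(mul(SZ, Z), mul(SSZ, SSZ)))))

Answer: after 2 steps: S(S(add(SZ, mul(mul(SZ, Z), mul(SSZ, SSZ)))))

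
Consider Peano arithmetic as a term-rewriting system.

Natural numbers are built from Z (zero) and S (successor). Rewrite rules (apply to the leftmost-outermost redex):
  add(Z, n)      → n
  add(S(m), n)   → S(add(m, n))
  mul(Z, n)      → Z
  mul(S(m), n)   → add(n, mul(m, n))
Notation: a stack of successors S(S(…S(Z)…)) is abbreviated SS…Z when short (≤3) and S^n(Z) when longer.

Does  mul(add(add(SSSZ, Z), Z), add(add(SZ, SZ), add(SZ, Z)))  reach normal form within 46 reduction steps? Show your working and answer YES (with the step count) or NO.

  start: mul(add(add(SSSZ, Z), Z), add(add(SZ, SZ), add(SZ, Z)))
  →1  mul(add(S(add(SSZ, Z)), Z), add(add(SZ, SZ), add(SZ, Z)))
  →2  mul(S(add(add(SSZ, Z), Z)), add(add(SZ, SZ), add(SZ, Z)))
  →3  add(add(add(SZ, SZ), add(SZ, Z)), mul(add(add(SSZ, Z), Z), add(add(SZ, SZ), add(SZ, Z))))
  →4  add(add(S(add(Z, SZ)), add(SZ, Z)), mul(add(add(SSZ, Z), Z), add(add(SZ, SZ), add(SZ, Z))))
  →5  add(S(add(add(Z, SZ), add(SZ, Z))), mul(add(add(SSZ, Z), Z), add(add(SZ, SZ), add(SZ, Z))))
  →6  S(add(add(add(Z, SZ), add(SZ, Z)), mul(add(add(SSZ, Z), Z), add(add(SZ, SZ), add(SZ, Z)))))
  →7  S(add(add(SZ, add(SZ, Z)), mul(add(add(SSZ, Z), Z), add(add(SZ, SZ), add(SZ, Z)))))
  →8  S(add(S(add(Z, add(SZ, Z))), mul(add(add(SSZ, Z), Z), add(add(SZ, SZ), add(SZ, Z)))))
  →9  S(S(add(add(Z, add(SZ, Z)), mul(add(add(SSZ, Z), Z), add(add(SZ, SZ), add(SZ, Z))))))
  →10  S(S(add(add(SZ, Z), mul(add(add(SSZ, Z), Z), add(add(SZ, SZ), add(SZ, Z))))))
  →11  S(S(add(S(add(Z, Z)), mul(add(add(SSZ, Z), Z), add(add(SZ, SZ), add(SZ, Z))))))
  →12  S(S(S(add(add(Z, Z), mul(add(add(SSZ, Z), Z), add(add(SZ, SZ), add(SZ, Z)))))))
  →13  S(S(S(add(Z, mul(add(add(SSZ, Z), Z), add(add(SZ, SZ), add(SZ, Z)))))))
  →14  S(S(S(mul(add(add(SSZ, Z), Z), add(add(SZ, SZ), add(SZ, Z))))))
  →15  S(S(S(mul(add(S(add(SZ, Z)), Z), add(add(SZ, SZ), add(SZ, Z))))))
  →16  S(S(S(mul(S(add(add(SZ, Z), Z)), add(add(SZ, SZ), add(SZ, Z))))))
  →17  S(S(S(add(add(add(SZ, SZ), add(SZ, Z)), mul(add(add(SZ, Z), Z), add(add(SZ, SZ), add(SZ, Z)))))))
  →18  S(S(S(add(add(S(add(Z, SZ)), add(SZ, Z)), mul(add(add(SZ, Z), Z), add(add(SZ, SZ), add(SZ, Z)))))))
  →19  S(S(S(add(S(add(add(Z, SZ), add(SZ, Z))), mul(add(add(SZ, Z), Z), add(add(SZ, SZ), add(SZ, Z)))))))
  →20  S(S(S(S(add(add(add(Z, SZ), add(SZ, Z)), mul(add(add(SZ, Z), Z), add(add(SZ, SZ), add(SZ, Z))))))))
  →21  S(S(S(S(add(add(SZ, add(SZ, Z)), mul(add(add(SZ, Z), Z), add(add(SZ, SZ), add(SZ, Z))))))))
  →22  S(S(S(S(add(S(add(Z, add(SZ, Z))), mul(add(add(SZ, Z), Z), add(add(SZ, SZ), add(SZ, Z))))))))
  →23  S(S(S(S(S(add(add(Z, add(SZ, Z)), mul(add(add(SZ, Z), Z), add(add(SZ, SZ), add(SZ, Z)))))))))
  →24  S(S(S(S(S(add(add(SZ, Z), mul(add(add(SZ, Z), Z), add(add(SZ, SZ), add(SZ, Z)))))))))
  →25  S(S(S(S(S(add(S(add(Z, Z)), mul(add(add(SZ, Z), Z), add(add(SZ, SZ), add(SZ, Z)))))))))
  →26  S(S(S(S(S(S(add(add(Z, Z), mul(add(add(SZ, Z), Z), add(add(SZ, SZ), add(SZ, Z))))))))))
  →27  S(S(S(S(S(S(add(Z, mul(add(add(SZ, Z), Z), add(add(SZ, SZ), add(SZ, Z))))))))))
  →28  S(S(S(S(S(S(mul(add(add(SZ, Z), Z), add(add(SZ, SZ), add(SZ, Z)))))))))
  →29  S(S(S(S(S(S(mul(add(S(add(Z, Z)), Z), add(add(SZ, SZ), add(SZ, Z)))))))))
  →30  S(S(S(S(S(S(mul(S(add(add(Z, Z), Z)), add(add(SZ, SZ), add(SZ, Z)))))))))
  →31  S(S(S(S(S(S(add(add(add(SZ, SZ), add(SZ, Z)), mul(add(add(Z, Z), Z), add(add(SZ, SZ), add(SZ, Z))))))))))
  →32  S(S(S(S(S(S(add(add(S(add(Z, SZ)), add(SZ, Z)), mul(add(add(Z, Z), Z), add(add(SZ, SZ), add(SZ, Z))))))))))
  →33  S(S(S(S(S(S(add(S(add(add(Z, SZ), add(SZ, Z))), mul(add(add(Z, Z), Z), add(add(SZ, SZ), add(SZ, Z))))))))))
  →34  S(S(S(S(S(S(S(add(add(add(Z, SZ), add(SZ, Z)), mul(add(add(Z, Z), Z), add(add(SZ, SZ), add(SZ, Z)))))))))))
  →35  S(S(S(S(S(S(S(add(add(SZ, add(SZ, Z)), mul(add(add(Z, Z), Z), add(add(SZ, SZ), add(SZ, Z)))))))))))
  →36  S(S(S(S(S(S(S(add(S(add(Z, add(SZ, Z))), mul(add(add(Z, Z), Z), add(add(SZ, SZ), add(SZ, Z)))))))))))
  →37  S(S(S(S(S(S(S(S(add(add(Z, add(SZ, Z)), mul(add(add(Z, Z), Z), add(add(SZ, SZ), add(SZ, Z))))))))))))
  →38  S(S(S(S(S(S(S(S(add(add(SZ, Z), mul(add(add(Z, Z), Z), add(add(SZ, SZ), add(SZ, Z))))))))))))
  →39  S(S(S(S(S(S(S(S(add(S(add(Z, Z)), mul(add(add(Z, Z), Z), add(add(SZ, SZ), add(SZ, Z))))))))))))
  →40  S(S(S(S(S(S(S(S(S(add(add(Z, Z), mul(add(add(Z, Z), Z), add(add(SZ, SZ), add(SZ, Z)))))))))))))
  →41  S(S(S(S(S(S(S(S(S(add(Z, mul(add(add(Z, Z), Z), add(add(SZ, SZ), add(SZ, Z)))))))))))))
  →42  S(S(S(S(S(S(S(S(S(mul(add(add(Z, Z), Z), add(add(SZ, SZ), add(SZ, Z))))))))))))
  →43  S(S(S(S(S(S(S(S(S(mul(add(Z, Z), add(add(SZ, SZ), add(SZ, Z))))))))))))
  →44  S(S(S(S(S(S(S(S(S(mul(Z, add(add(SZ, SZ), add(SZ, Z))))))))))))
  →45  S^9(Z)

Answer: YES — reaches normal form S^9(Z) in 45 ≤ 46 steps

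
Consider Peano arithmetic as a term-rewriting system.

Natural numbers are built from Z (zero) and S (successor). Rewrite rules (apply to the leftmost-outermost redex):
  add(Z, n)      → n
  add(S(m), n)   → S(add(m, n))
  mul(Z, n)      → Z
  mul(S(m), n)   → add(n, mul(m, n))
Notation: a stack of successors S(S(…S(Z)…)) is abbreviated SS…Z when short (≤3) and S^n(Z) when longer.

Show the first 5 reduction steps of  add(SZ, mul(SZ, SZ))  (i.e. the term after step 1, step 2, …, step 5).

Answer: after 5 steps: S(S(mul(Z, SZ)))

Derivation:
  start: add(SZ, mul(SZ, SZ))
  →1  S(add(Z, mul(SZ, SZ)))
  →2  S(mul(SZ, SZ))
  →3  S(add(SZ, mul(Z, SZ)))
  →4  S(S(add(Z, mul(Z, SZ))))
  →5  S(S(mul(Z, SZ)))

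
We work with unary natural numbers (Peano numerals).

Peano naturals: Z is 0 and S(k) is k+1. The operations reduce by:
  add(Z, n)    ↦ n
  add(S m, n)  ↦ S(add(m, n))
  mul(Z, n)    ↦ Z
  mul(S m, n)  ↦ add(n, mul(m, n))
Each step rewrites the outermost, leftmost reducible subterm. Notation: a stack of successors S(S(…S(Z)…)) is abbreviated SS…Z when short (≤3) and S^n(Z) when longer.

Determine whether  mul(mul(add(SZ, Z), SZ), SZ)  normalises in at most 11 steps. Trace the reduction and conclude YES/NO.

Answer: YES — reaches normal form SZ in 10 ≤ 11 steps

Reduction:
  start: mul(mul(add(SZ, Z), SZ), SZ)
  →1  mul(mul(S(add(Z, Z)), SZ), SZ)
  →2  mul(add(SZ, mul(add(Z, Z), SZ)), SZ)
  →3  mul(S(add(Z, mul(add(Z, Z), SZ))), SZ)
  →4  add(SZ, mul(add(Z, mul(add(Z, Z), SZ)), SZ))
  →5  S(add(Z, mul(add(Z, mul(add(Z, Z), SZ)), SZ)))
  →6  S(mul(add(Z, mul(add(Z, Z), SZ)), SZ))
  →7  S(mul(mul(add(Z, Z), SZ), SZ))
  →8  S(mul(mul(Z, SZ), SZ))
  →9  S(mul(Z, SZ))
  →10  SZ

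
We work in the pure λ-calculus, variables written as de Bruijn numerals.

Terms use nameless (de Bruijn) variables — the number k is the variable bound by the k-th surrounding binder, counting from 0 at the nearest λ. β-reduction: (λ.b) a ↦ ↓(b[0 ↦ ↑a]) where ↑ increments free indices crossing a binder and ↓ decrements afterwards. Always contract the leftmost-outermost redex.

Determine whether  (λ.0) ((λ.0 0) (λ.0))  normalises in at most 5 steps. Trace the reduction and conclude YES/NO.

  start: (λ.0) ((λ.0 0) (λ.0))
  →1  (λ.0 0) (λ.0)
  →2  (λ.0) (λ.0)
  →3  λ.0

Answer: YES — reaches normal form λ.0 in 3 ≤ 5 steps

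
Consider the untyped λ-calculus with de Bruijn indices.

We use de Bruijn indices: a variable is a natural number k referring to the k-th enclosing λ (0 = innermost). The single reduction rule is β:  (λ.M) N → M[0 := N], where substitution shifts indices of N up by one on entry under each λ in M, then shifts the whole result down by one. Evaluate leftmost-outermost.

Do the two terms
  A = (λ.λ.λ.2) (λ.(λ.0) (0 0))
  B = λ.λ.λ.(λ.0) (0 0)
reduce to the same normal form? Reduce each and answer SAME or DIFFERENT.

Term A:
  start: (λ.λ.λ.2) (λ.(λ.0) (0 0))
  [1] λ.λ.λ.(λ.0) (0 0)
  [2] λ.λ.λ.0 0

Term B:
  start: λ.λ.λ.(λ.0) (0 0)
  [1] λ.λ.λ.0 0

Answer: SAME — A ⇓ λ.λ.λ.0 0, B ⇓ λ.λ.λ.0 0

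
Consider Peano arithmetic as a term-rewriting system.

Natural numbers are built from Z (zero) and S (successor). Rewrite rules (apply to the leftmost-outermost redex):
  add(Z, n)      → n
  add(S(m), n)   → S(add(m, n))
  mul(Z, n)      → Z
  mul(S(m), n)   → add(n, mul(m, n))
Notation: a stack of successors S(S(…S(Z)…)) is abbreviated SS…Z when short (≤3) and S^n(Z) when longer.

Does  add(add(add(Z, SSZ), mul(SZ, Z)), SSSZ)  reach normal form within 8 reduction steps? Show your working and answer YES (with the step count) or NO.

Answer: NO — after 8 steps the term is S(S(add(mul(Z, Z), SSSZ))), not yet normal

Reduction:
  start: add(add(add(Z, SSZ), mul(SZ, Z)), SSSZ)
  [1] add(add(SSZ, mul(SZ, Z)), SSSZ)
  [2] add(S(add(SZ, mul(SZ, Z))), SSSZ)
  [3] S(add(add(SZ, mul(SZ, Z)), SSSZ))
  [4] S(add(S(add(Z, mul(SZ, Z))), SSSZ))
  [5] S(S(add(add(Z, mul(SZ, Z)), SSSZ)))
  [6] S(S(add(mul(SZ, Z), SSSZ)))
  [7] S(S(add(add(Z, mul(Z, Z)), SSSZ)))
  [8] S(S(add(mul(Z, Z), SSSZ)))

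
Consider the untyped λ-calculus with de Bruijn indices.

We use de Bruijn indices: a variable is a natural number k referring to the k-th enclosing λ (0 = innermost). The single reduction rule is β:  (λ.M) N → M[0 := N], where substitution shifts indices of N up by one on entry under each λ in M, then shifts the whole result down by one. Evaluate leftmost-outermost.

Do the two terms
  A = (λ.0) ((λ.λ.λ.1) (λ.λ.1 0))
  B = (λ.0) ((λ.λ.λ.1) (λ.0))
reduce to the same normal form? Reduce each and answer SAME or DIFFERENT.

Term A:
  start: (λ.0) ((λ.λ.λ.1) (λ.λ.1 0))
  step 1: (λ.λ.λ.1) (λ.λ.1 0)
  step 2: λ.λ.1

Term B:
  start: (λ.0) ((λ.λ.λ.1) (λ.0))
  step 1: (λ.λ.λ.1) (λ.0)
  step 2: λ.λ.1

Answer: SAME — A ⇓ λ.λ.1, B ⇓ λ.λ.1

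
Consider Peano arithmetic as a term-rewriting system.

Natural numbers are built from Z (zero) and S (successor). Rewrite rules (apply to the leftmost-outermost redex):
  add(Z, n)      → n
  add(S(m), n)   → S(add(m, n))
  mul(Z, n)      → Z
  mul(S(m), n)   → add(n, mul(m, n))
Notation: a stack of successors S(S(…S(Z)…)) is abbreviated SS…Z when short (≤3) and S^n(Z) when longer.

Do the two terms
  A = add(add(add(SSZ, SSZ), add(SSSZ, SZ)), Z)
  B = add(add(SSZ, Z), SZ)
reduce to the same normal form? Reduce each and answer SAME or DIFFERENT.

Answer: DIFFERENT — A ⇓ S^8(Z), B ⇓ SSSZ

Working:
Term A:
  start: add(add(add(SSZ, SSZ), add(SSSZ, SZ)), Z)
  step 1: add(add(S(add(SZ, SSZ)), add(SSSZ, SZ)), Z)
  step 2: add(S(add(add(SZ, SSZ), add(SSSZ, SZ))), Z)
  step 3: S(add(add(add(SZ, SSZ), add(SSSZ, SZ)), Z))
  step 4: S(add(add(S(add(Z, SSZ)), add(SSSZ, SZ)), Z))
  step 5: S(add(S(add(add(Z, SSZ), add(SSSZ, SZ))), Z))
  step 6: S(S(add(add(add(Z, SSZ), add(SSSZ, SZ)), Z)))
  step 7: S(S(add(add(SSZ, add(SSSZ, SZ)), Z)))
  step 8: S(S(add(S(add(SZ, add(SSSZ, SZ))), Z)))
  step 9: S(S(S(add(add(SZ, add(SSSZ, SZ)), Z))))
  step 10: S(S(S(add(S(add(Z, add(SSSZ, SZ))), Z))))
  step 11: S(S(S(S(add(add(Z, add(SSSZ, SZ)), Z)))))
  step 12: S(S(S(S(add(add(SSSZ, SZ), Z)))))
  step 13: S(S(S(S(add(S(add(SSZ, SZ)), Z)))))
  step 14: S(S(S(S(S(add(add(SSZ, SZ), Z))))))
  step 15: S(S(S(S(S(add(S(add(SZ, SZ)), Z))))))
  step 16: S(S(S(S(S(S(add(add(SZ, SZ), Z)))))))
  step 17: S(S(S(S(S(S(add(S(add(Z, SZ)), Z)))))))
  step 18: S(S(S(S(S(S(S(add(add(Z, SZ), Z))))))))
  step 19: S(S(S(S(S(S(S(add(SZ, Z))))))))
  step 20: S(S(S(S(S(S(S(S(add(Z, Z)))))))))
  step 21: S^8(Z)

Term B:
  start: add(add(SSZ, Z), SZ)
  step 1: add(S(add(SZ, Z)), SZ)
  step 2: S(add(add(SZ, Z), SZ))
  step 3: S(add(S(add(Z, Z)), SZ))
  step 4: S(S(add(add(Z, Z), SZ)))
  step 5: S(S(add(Z, SZ)))
  step 6: SSSZ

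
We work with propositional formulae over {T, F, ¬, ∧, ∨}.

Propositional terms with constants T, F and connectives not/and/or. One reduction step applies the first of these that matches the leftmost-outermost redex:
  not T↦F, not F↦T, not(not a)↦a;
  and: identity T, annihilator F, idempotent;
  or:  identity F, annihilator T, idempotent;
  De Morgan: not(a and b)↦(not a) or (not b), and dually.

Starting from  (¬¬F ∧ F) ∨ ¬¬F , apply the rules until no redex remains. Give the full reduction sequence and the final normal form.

Answer: normal form = F  (in 3 steps)

Working:
  start: (¬¬F ∧ F) ∨ ¬¬F
  step 1: F ∨ ¬¬F
  step 2: ¬¬F
  step 3: F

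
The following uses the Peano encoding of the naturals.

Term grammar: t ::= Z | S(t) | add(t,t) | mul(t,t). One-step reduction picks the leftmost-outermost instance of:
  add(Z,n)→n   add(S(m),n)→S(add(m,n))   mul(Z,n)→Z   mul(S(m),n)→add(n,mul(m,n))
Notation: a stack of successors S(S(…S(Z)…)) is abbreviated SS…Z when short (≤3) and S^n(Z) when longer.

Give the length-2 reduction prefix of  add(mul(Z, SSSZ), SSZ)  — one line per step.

Answer: after 2 steps: SSZ

Derivation:
  start: add(mul(Z, SSSZ), SSZ)
  [1] add(Z, SSZ)
  [2] SSZ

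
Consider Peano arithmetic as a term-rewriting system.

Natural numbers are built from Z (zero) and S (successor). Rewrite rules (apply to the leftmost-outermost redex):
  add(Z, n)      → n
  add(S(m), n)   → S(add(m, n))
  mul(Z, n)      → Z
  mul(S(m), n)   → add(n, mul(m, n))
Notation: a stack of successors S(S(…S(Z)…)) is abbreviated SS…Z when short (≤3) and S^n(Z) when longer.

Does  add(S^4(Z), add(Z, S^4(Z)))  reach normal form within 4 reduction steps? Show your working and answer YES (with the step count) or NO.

Answer: NO — after 4 steps the term is S(S(S(S(add(Z, add(Z, S^4(Z))))))), not yet normal

Reduction:
  start: add(S^4(Z), add(Z, S^4(Z)))
  step 1: S(add(SSSZ, add(Z, S^4(Z))))
  step 2: S(S(add(SSZ, add(Z, S^4(Z)))))
  step 3: S(S(S(add(SZ, add(Z, S^4(Z))))))
  step 4: S(S(S(S(add(Z, add(Z, S^4(Z)))))))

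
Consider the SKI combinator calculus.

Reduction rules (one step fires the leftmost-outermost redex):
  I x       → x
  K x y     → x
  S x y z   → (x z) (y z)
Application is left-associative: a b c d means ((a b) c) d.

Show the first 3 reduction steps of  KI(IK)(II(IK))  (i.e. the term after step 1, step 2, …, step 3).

  start: KI(IK)(II(IK))
  step 1: I(II(IK))
  step 2: II(IK)
  step 3: I(IK)

Answer: after 3 steps: I(IK)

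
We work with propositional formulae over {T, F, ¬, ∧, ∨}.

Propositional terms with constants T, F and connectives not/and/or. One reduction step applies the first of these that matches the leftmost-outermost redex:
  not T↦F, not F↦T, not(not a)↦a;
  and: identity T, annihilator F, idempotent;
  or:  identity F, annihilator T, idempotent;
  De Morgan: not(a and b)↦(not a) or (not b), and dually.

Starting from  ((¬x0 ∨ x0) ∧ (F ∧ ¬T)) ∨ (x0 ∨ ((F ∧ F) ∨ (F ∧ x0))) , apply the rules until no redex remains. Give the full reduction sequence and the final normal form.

Answer: normal form = x0  (in 7 steps)

Working:
  start: ((¬x0 ∨ x0) ∧ (F ∧ ¬T)) ∨ (x0 ∨ ((F ∧ F) ∨ (F ∧ x0)))
  →1  ((¬x0 ∨ x0) ∧ F) ∨ (x0 ∨ ((F ∧ F) ∨ (F ∧ x0)))
  →2  F ∨ (x0 ∨ ((F ∧ F) ∨ (F ∧ x0)))
  →3  x0 ∨ ((F ∧ F) ∨ (F ∧ x0))
  →4  x0 ∨ (F ∨ (F ∧ x0))
  →5  x0 ∨ (F ∧ x0)
  →6  x0 ∨ F
  →7  x0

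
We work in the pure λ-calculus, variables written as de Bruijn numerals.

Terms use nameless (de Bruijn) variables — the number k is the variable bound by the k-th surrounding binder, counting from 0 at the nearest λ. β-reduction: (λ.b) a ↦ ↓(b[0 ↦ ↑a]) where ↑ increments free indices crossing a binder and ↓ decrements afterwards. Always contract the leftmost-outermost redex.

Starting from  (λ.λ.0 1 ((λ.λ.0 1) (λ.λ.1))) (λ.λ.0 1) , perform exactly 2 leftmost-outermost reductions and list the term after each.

Answer: after 2 steps: λ.0 (λ.λ.0 1) (λ.0 (λ.λ.1))

Working:
  start: (λ.λ.0 1 ((λ.λ.0 1) (λ.λ.1))) (λ.λ.0 1)
  step 1: λ.0 (λ.λ.0 1) ((λ.λ.0 1) (λ.λ.1))
  step 2: λ.0 (λ.λ.0 1) (λ.0 (λ.λ.1))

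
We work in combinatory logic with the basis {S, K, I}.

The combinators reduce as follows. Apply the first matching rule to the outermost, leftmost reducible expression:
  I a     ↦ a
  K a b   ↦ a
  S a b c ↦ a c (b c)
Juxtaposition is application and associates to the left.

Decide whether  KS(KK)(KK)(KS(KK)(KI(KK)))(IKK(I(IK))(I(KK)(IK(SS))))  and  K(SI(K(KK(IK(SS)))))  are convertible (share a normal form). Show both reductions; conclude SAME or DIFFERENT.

Answer: SAME — A ⇓ K(SI(KK)), B ⇓ K(SI(KK))

Reduction:
Term A:
  start: KS(KK)(KK)(KS(KK)(KI(KK)))(IKK(I(IK))(I(KK)(IK(SS))))
  [1] S(KK)(KS(KK)(KI(KK)))(IKK(I(IK))(I(KK)(IK(SS))))
  [2] KK(IKK(I(IK))(I(KK)(IK(SS))))(KS(KK)(KI(KK))(IKK(I(IK))(I(KK)(IK(SS)))))
  [3] K(KS(KK)(KI(KK))(IKK(I(IK))(I(KK)(IK(SS)))))
  [4] K(S(KI(KK))(IKK(I(IK))(I(KK)(IK(SS)))))
  [5] K(SI(IKK(I(IK))(I(KK)(IK(SS)))))
  [6] K(SI(KK(I(IK))(I(KK)(IK(SS)))))
  [7] K(SI(K(I(KK)(IK(SS)))))
  [8] K(SI(K(KK(IK(SS)))))
  [9] K(SI(KK))

Term B:
  start: K(SI(K(KK(IK(SS)))))
  [1] K(SI(KK))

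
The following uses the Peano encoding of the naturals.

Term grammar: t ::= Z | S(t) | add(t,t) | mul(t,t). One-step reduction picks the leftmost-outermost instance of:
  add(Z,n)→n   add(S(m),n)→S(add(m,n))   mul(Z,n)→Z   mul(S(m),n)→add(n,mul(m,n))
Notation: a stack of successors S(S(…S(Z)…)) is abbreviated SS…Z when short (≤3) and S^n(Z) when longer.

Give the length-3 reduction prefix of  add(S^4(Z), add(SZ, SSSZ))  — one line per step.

  start: add(S^4(Z), add(SZ, SSSZ))
  →1  S(add(SSSZ, add(SZ, SSSZ)))
  →2  S(S(add(SSZ, add(SZ, SSSZ))))
  →3  S(S(S(add(SZ, add(SZ, SSSZ)))))

Answer: after 3 steps: S(S(S(add(SZ, add(SZ, SSSZ)))))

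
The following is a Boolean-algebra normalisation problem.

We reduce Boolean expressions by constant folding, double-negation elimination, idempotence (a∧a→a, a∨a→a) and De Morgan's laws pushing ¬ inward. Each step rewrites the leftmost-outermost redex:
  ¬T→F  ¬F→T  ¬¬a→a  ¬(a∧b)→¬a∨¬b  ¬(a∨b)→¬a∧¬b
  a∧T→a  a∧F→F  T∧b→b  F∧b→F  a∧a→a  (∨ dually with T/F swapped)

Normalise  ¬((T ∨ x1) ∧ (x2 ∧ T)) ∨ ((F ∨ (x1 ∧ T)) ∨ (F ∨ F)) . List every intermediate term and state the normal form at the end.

Answer: normal form = ¬x2 ∨ x1  (in 12 steps)

Working:
  start: ¬((T ∨ x1) ∧ (x2 ∧ T)) ∨ ((F ∨ (x1 ∧ T)) ∨ (F ∨ F))
  →1  (¬(T ∨ x1) ∨ ¬(x2 ∧ T)) ∨ ((F ∨ (x1 ∧ T)) ∨ (F ∨ F))
  →2  ((¬T ∧ ¬x1) ∨ ¬(x2 ∧ T)) ∨ ((F ∨ (x1 ∧ T)) ∨ (F ∨ F))
  →3  ((F ∧ ¬x1) ∨ ¬(x2 ∧ T)) ∨ ((F ∨ (x1 ∧ T)) ∨ (F ∨ F))
  →4  (F ∨ ¬(x2 ∧ T)) ∨ ((F ∨ (x1 ∧ T)) ∨ (F ∨ F))
  →5  ¬(x2 ∧ T) ∨ ((F ∨ (x1 ∧ T)) ∨ (F ∨ F))
  →6  (¬x2 ∨ ¬T) ∨ ((F ∨ (x1 ∧ T)) ∨ (F ∨ F))
  →7  (¬x2 ∨ F) ∨ ((F ∨ (x1 ∧ T)) ∨ (F ∨ F))
  →8  ¬x2 ∨ ((F ∨ (x1 ∧ T)) ∨ (F ∨ F))
  →9  ¬x2 ∨ ((x1 ∧ T) ∨ (F ∨ F))
  →10  ¬x2 ∨ (x1 ∨ (F ∨ F))
  →11  ¬x2 ∨ (x1 ∨ F)
  →12  ¬x2 ∨ x1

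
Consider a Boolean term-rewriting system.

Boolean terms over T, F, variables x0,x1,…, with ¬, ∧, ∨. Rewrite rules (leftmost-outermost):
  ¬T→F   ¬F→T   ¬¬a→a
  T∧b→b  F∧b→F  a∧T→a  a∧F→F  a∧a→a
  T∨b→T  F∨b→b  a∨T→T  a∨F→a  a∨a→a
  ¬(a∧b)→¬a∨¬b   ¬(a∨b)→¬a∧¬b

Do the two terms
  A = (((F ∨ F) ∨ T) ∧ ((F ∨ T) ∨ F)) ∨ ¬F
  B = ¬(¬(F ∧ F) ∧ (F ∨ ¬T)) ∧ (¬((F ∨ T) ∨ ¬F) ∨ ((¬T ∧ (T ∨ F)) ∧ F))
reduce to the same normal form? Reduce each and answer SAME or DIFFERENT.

Term A:
  start: (((F ∨ F) ∨ T) ∧ ((F ∨ T) ∨ F)) ∨ ¬F
  →1  (T ∧ ((F ∨ T) ∨ F)) ∨ ¬F
  →2  ((F ∨ T) ∨ F) ∨ ¬F
  →3  (F ∨ T) ∨ ¬F
  →4  T ∨ ¬F
  →5  T

Term B:
  start: ¬(¬(F ∧ F) ∧ (F ∨ ¬T)) ∧ (¬((F ∨ T) ∨ ¬F) ∨ ((¬T ∧ (T ∨ F)) ∧ F))
  →1  (¬¬(F ∧ F) ∨ ¬(F ∨ ¬T)) ∧ (¬((F ∨ T) ∨ ¬F) ∨ ((¬T ∧ (T ∨ F)) ∧ F))
  →2  ((F ∧ F) ∨ ¬(F ∨ ¬T)) ∧ (¬((F ∨ T) ∨ ¬F) ∨ ((¬T ∧ (T ∨ F)) ∧ F))
  →3  (F ∨ ¬(F ∨ ¬T)) ∧ (¬((F ∨ T) ∨ ¬F) ∨ ((¬T ∧ (T ∨ F)) ∧ F))
  →4  ¬(F ∨ ¬T) ∧ (¬((F ∨ T) ∨ ¬F) ∨ ((¬T ∧ (T ∨ F)) ∧ F))
  →5  (¬F ∧ ¬¬T) ∧ (¬((F ∨ T) ∨ ¬F) ∨ ((¬T ∧ (T ∨ F)) ∧ F))
  →6  (T ∧ ¬¬T) ∧ (¬((F ∨ T) ∨ ¬F) ∨ ((¬T ∧ (T ∨ F)) ∧ F))
  →7  ¬¬T ∧ (¬((F ∨ T) ∨ ¬F) ∨ ((¬T ∧ (T ∨ F)) ∧ F))
  →8  T ∧ (¬((F ∨ T) ∨ ¬F) ∨ ((¬T ∧ (T ∨ F)) ∧ F))
  →9  ¬((F ∨ T) ∨ ¬F) ∨ ((¬T ∧ (T ∨ F)) ∧ F)
  →10  (¬(F ∨ T) ∧ ¬¬F) ∨ ((¬T ∧ (T ∨ F)) ∧ F)
  →11  ((¬F ∧ ¬T) ∧ ¬¬F) ∨ ((¬T ∧ (T ∨ F)) ∧ F)
  →12  ((T ∧ ¬T) ∧ ¬¬F) ∨ ((¬T ∧ (T ∨ F)) ∧ F)
  →13  (¬T ∧ ¬¬F) ∨ ((¬T ∧ (T ∨ F)) ∧ F)
  →14  (F ∧ ¬¬F) ∨ ((¬T ∧ (T ∨ F)) ∧ F)
  →15  F ∨ ((¬T ∧ (T ∨ F)) ∧ F)
  →16  (¬T ∧ (T ∨ F)) ∧ F
  →17  F

Answer: DIFFERENT — A ⇓ T, B ⇓ F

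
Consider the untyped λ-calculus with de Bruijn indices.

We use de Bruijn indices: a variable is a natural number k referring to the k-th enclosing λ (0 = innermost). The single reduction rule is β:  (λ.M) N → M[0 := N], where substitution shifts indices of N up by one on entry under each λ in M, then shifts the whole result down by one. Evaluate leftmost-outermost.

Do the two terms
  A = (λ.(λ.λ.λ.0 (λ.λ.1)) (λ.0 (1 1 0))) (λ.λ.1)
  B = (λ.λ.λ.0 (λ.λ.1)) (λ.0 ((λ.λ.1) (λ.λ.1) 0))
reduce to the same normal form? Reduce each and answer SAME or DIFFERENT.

Answer: SAME — A ⇓ λ.λ.0 (λ.λ.1), B ⇓ λ.λ.0 (λ.λ.1)

Reduction:
Term A:
  start: (λ.(λ.λ.λ.0 (λ.λ.1)) (λ.0 (1 1 0))) (λ.λ.1)
  step 1: (λ.λ.λ.0 (λ.λ.1)) (λ.0 ((λ.λ.1) (λ.λ.1) 0))
  step 2: λ.λ.0 (λ.λ.1)

Term B:
  start: (λ.λ.λ.0 (λ.λ.1)) (λ.0 ((λ.λ.1) (λ.λ.1) 0))
  step 1: λ.λ.0 (λ.λ.1)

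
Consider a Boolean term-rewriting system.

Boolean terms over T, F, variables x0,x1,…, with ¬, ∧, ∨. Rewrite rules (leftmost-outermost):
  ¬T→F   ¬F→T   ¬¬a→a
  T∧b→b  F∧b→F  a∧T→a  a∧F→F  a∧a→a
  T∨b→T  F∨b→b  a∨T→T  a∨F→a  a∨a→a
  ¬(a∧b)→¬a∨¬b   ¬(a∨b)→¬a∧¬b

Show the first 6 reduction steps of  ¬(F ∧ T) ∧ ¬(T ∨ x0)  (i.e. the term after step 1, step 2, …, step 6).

  start: ¬(F ∧ T) ∧ ¬(T ∨ x0)
  step 1: (¬F ∨ ¬T) ∧ ¬(T ∨ x0)
  step 2: (T ∨ ¬T) ∧ ¬(T ∨ x0)
  step 3: T ∧ ¬(T ∨ x0)
  step 4: ¬(T ∨ x0)
  step 5: ¬T ∧ ¬x0
  step 6: F ∧ ¬x0

Answer: after 6 steps: F ∧ ¬x0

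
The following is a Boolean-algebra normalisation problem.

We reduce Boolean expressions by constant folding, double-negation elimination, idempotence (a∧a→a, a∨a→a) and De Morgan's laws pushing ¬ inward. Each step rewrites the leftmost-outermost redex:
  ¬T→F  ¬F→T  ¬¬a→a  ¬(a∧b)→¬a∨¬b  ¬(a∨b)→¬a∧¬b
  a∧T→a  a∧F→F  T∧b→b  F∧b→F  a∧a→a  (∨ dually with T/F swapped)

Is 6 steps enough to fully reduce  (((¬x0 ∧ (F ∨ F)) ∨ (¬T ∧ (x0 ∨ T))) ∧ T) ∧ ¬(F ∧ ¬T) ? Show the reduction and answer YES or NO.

  start: (((¬x0 ∧ (F ∨ F)) ∨ (¬T ∧ (x0 ∨ T))) ∧ T) ∧ ¬(F ∧ ¬T)
  step 1: ((¬x0 ∧ (F ∨ F)) ∨ (¬T ∧ (x0 ∨ T))) ∧ ¬(F ∧ ¬T)
  step 2: ((¬x0 ∧ F) ∨ (¬T ∧ (x0 ∨ T))) ∧ ¬(F ∧ ¬T)
  step 3: (F ∨ (¬T ∧ (x0 ∨ T))) ∧ ¬(F ∧ ¬T)
  step 4: (¬T ∧ (x0 ∨ T)) ∧ ¬(F ∧ ¬T)
  step 5: (F ∧ (x0 ∨ T)) ∧ ¬(F ∧ ¬T)
  step 6: F ∧ ¬(F ∧ ¬T)

Answer: NO — after 6 steps the term is F ∧ ¬(F ∧ ¬T), not yet normal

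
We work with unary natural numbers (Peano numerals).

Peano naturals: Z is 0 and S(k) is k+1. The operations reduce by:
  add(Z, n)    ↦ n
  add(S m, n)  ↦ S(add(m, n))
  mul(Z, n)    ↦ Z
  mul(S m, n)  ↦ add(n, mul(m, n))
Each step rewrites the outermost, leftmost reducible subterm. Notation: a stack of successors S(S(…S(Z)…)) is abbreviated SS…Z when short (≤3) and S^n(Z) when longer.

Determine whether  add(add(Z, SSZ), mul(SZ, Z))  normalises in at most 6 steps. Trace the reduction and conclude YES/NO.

  start: add(add(Z, SSZ), mul(SZ, Z))
  [1] add(SSZ, mul(SZ, Z))
  [2] S(add(SZ, mul(SZ, Z)))
  [3] S(S(add(Z, mul(SZ, Z))))
  [4] S(S(mul(SZ, Z)))
  [5] S(S(add(Z, mul(Z, Z))))
  [6] S(S(mul(Z, Z)))

Answer: NO — after 6 steps the term is S(S(mul(Z, Z))), not yet normal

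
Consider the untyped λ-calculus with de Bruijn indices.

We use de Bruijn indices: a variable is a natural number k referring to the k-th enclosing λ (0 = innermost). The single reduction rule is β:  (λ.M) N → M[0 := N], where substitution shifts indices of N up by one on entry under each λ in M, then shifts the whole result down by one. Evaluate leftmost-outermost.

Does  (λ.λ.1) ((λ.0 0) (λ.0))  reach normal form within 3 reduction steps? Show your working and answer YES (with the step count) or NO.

Answer: YES — reaches normal form λ.λ.0 in 3 ≤ 3 steps

Derivation:
  start: (λ.λ.1) ((λ.0 0) (λ.0))
  step 1: λ.(λ.0 0) (λ.0)
  step 2: λ.(λ.0) (λ.0)
  step 3: λ.λ.0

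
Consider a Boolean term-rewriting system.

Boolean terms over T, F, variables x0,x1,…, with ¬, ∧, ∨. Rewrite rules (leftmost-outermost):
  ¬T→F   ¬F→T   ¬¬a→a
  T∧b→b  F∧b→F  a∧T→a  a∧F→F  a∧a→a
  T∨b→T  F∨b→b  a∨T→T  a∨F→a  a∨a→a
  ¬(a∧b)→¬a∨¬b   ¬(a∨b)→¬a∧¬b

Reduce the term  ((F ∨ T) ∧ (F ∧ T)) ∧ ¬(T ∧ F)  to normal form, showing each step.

Answer: normal form = F  (in 4 steps)

Working:
  start: ((F ∨ T) ∧ (F ∧ T)) ∧ ¬(T ∧ F)
  [1] (T ∧ (F ∧ T)) ∧ ¬(T ∧ F)
  [2] (F ∧ T) ∧ ¬(T ∧ F)
  [3] F ∧ ¬(T ∧ F)
  [4] F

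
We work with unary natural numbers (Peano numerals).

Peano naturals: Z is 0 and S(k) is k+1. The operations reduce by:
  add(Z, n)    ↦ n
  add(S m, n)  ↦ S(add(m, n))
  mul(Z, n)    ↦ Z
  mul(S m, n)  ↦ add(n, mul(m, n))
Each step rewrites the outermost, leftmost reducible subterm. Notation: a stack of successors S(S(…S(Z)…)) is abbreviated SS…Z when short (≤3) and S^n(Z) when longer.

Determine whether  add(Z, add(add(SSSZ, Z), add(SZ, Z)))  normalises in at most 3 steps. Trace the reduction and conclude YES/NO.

  start: add(Z, add(add(SSSZ, Z), add(SZ, Z)))
  →1  add(add(SSSZ, Z), add(SZ, Z))
  →2  add(S(add(SSZ, Z)), add(SZ, Z))
  →3  S(add(add(SSZ, Z), add(SZ, Z)))

Answer: NO — after 3 steps the term is S(add(add(SSZ, Z), add(SZ, Z))), not yet normal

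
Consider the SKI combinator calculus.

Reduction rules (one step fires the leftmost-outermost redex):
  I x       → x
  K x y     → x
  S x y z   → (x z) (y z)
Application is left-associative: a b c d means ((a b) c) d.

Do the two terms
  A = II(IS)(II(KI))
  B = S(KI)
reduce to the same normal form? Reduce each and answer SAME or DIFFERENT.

Answer: SAME — A ⇓ S(KI), B ⇓ S(KI)

Working:
Term A:
  start: II(IS)(II(KI))
  step 1: I(IS)(II(KI))
  step 2: IS(II(KI))
  step 3: S(II(KI))
  step 4: S(I(KI))
  step 5: S(KI)

Term B:
  start: S(KI)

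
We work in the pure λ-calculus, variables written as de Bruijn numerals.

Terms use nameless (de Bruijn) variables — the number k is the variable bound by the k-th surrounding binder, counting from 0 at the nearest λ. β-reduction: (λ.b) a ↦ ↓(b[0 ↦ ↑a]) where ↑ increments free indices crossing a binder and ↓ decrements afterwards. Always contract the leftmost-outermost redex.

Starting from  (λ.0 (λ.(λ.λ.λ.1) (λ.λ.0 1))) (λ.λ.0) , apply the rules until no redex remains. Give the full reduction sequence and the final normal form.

  start: (λ.0 (λ.(λ.λ.λ.1) (λ.λ.0 1))) (λ.λ.0)
  step 1: (λ.λ.0) (λ.(λ.λ.λ.1) (λ.λ.0 1))
  step 2: λ.0

Answer: normal form = λ.0  (in 2 steps)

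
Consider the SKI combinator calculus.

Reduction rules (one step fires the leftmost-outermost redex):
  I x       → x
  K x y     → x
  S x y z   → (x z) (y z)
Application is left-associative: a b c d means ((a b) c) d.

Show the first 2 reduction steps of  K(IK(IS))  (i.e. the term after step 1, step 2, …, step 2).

  start: K(IK(IS))
  [1] K(K(IS))
  [2] K(KS)

Answer: after 2 steps: K(KS)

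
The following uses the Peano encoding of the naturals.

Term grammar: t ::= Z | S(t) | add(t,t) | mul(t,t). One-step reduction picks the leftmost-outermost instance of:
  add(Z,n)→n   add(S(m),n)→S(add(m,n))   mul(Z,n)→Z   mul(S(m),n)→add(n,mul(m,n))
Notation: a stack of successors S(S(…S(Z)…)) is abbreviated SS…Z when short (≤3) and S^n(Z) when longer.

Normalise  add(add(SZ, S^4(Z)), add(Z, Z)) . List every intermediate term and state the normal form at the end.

Answer: normal form = S^5(Z)  (in 9 steps)

Derivation:
  start: add(add(SZ, S^4(Z)), add(Z, Z))
  [1] add(S(add(Z, S^4(Z))), add(Z, Z))
  [2] S(add(add(Z, S^4(Z)), add(Z, Z)))
  [3] S(add(S^4(Z), add(Z, Z)))
  [4] S(S(add(SSSZ, add(Z, Z))))
  [5] S(S(S(add(SSZ, add(Z, Z)))))
  [6] S(S(S(S(add(SZ, add(Z, Z))))))
  [7] S(S(S(S(S(add(Z, add(Z, Z)))))))
  [8] S(S(S(S(S(add(Z, Z))))))
  [9] S^5(Z)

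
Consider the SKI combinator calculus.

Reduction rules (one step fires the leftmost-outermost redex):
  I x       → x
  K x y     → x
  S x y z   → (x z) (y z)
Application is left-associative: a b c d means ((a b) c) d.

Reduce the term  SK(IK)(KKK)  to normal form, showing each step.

  start: SK(IK)(KKK)
  step 1: K(KKK)(IK(KKK))
  step 2: KKK
  step 3: K

Answer: normal form = K  (in 3 steps)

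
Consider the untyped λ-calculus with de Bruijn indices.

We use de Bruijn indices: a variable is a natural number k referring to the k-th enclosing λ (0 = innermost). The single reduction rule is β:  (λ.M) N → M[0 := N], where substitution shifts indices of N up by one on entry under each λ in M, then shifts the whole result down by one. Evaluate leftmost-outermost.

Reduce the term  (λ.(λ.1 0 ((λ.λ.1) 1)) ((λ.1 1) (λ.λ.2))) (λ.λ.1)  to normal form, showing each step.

  start: (λ.(λ.1 0 ((λ.λ.1) 1)) ((λ.1 1) (λ.λ.2))) (λ.λ.1)
  step 1: (λ.(λ.λ.1) 0 ((λ.λ.1) (λ.λ.1))) ((λ.(λ.λ.1) (λ.λ.1)) (λ.λ.λ.λ.1))
  step 2: (λ.λ.1) ((λ.(λ.λ.1) (λ.λ.1)) (λ.λ.λ.λ.1)) ((λ.λ.1) (λ.λ.1))
  step 3: (λ.(λ.(λ.λ.1) (λ.λ.1)) (λ.λ.λ.λ.1)) ((λ.λ.1) (λ.λ.1))
  step 4: (λ.(λ.λ.1) (λ.λ.1)) (λ.λ.λ.λ.1)
  step 5: (λ.λ.1) (λ.λ.1)
  step 6: λ.λ.λ.1

Answer: normal form = λ.λ.λ.1  (in 6 steps)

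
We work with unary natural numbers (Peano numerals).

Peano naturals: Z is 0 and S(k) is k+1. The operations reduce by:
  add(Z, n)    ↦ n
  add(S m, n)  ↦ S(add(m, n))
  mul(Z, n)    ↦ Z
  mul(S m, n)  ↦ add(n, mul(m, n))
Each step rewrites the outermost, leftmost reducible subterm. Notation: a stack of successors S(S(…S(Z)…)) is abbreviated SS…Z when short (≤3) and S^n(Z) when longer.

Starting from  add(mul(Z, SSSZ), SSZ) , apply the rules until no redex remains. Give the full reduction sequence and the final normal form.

  start: add(mul(Z, SSSZ), SSZ)
  →1  add(Z, SSZ)
  →2  SSZ

Answer: normal form = SSZ  (in 2 steps)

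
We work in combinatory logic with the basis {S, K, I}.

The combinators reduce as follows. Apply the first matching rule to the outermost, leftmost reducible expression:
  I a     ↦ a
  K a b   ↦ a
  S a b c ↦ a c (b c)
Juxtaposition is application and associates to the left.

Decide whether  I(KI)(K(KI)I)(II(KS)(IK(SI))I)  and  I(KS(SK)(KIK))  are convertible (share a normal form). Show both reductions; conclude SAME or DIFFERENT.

Term A:
  start: I(KI)(K(KI)I)(II(KS)(IK(SI))I)
  step 1: KI(K(KI)I)(II(KS)(IK(SI))I)
  step 2: I(II(KS)(IK(SI))I)
  step 3: II(KS)(IK(SI))I
  step 4: I(KS)(IK(SI))I
  step 5: KS(IK(SI))I
  step 6: SI

Term B:
  start: I(KS(SK)(KIK))
  step 1: KS(SK)(KIK)
  step 2: S(KIK)
  step 3: SI

Answer: SAME — A ⇓ SI, B ⇓ SI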